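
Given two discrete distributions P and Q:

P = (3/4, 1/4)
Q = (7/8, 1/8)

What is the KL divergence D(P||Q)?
D(P||Q) = Σ P(i) log₂(P(i)/Q(i))
  i=0: (3/4) × log₂((3/4)/(7/8)) = (3/4) × log₂(6/7) = -0.1668
  i=1: (1/4) × log₂((1/4)/(1/8)) = (1/4) × log₂(2) = 0.2500
D(P||Q) = -0.1668 + 0.2500
  = 0.0832 bits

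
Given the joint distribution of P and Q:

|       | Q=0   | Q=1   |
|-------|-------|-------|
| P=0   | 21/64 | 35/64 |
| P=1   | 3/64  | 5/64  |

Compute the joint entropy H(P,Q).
H(P,Q) = -Σ P(P,Q) log₂ P(P,Q), summed over the non-zero cells:
H(P,Q) = -[(21/64)·log₂(21/64) + (35/64)·log₂(35/64) + (3/64)·log₂(3/64) + (5/64)·log₂(5/64)]
  = 0.5275 + 0.4762 + 0.2070 + 0.2873
  = 1.4980 bits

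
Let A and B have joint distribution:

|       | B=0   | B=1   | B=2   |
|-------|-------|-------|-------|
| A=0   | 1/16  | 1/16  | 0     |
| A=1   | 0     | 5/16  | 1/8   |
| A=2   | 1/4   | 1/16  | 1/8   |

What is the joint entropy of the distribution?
H(A,B) = -Σ P(A,B) log₂ P(A,B), summed over the non-zero cells:
H(A,B) = -[(1/16)·log₂(1/16) + (1/16)·log₂(1/16) + (5/16)·log₂(5/16) + (1/8)·log₂(1/8) + (1/4)·log₂(1/4) + (1/16)·log₂(1/16) + (1/8)·log₂(1/8)]
  = 0.2500 + 0.2500 + 0.5244 + 0.3750 + 0.5000 + 0.2500 + 0.3750
  = 2.5244 bits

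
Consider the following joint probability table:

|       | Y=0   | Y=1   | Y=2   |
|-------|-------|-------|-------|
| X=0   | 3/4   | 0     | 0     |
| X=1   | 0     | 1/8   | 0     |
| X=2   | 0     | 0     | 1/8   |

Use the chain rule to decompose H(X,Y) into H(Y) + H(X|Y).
By the chain rule: H(X,Y) = H(Y) + H(X|Y)

Marginal P(Y) (column sums):
  P(Y=0) = 3/4 + 0 + 0 = 3/4
  P(Y=1) = 0 + 1/8 + 0 = 1/8
  P(Y=2) = 0 + 0 + 1/8 = 1/8
H(Y) = -[(3/4)·log₂(3/4) + (1/8)·log₂(1/8) + (1/8)·log₂(1/8)]
  = 0.3113 + 0.3750 + 0.3750
  = 1.0613 bits
H(X|Y) = -Σ P(X,Y)·log₂ P(X|Y), where P(X|Y) = P(X,Y) / P(Y)
  (cells with P(X,Y) = 0 contribute 0)
  (X=0,Y=0): P(X|Y) = (3/4)/(3/4) = 1;  -(3/4)·log₂(1) = 0.0000
  (X=1,Y=1): P(X|Y) = (1/8)/(1/8) = 1;  -(1/8)·log₂(1) = 0.0000
  (X=2,Y=2): P(X|Y) = (1/8)/(1/8) = 1;  -(1/8)·log₂(1) = 0.0000
H(X|Y) = 0.0000 + 0.0000 + 0.0000
  = 0.0000 bits

H(X,Y) = H(Y) + H(X|Y) = 1.0613 + 0.0000 = 1.0613 bits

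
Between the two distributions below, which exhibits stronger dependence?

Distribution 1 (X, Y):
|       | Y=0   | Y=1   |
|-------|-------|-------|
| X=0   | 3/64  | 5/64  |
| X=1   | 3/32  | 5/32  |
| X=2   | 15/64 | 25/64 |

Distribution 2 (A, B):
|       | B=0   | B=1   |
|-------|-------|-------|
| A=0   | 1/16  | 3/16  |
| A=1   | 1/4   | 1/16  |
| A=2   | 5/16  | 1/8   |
Distribution 1 (X, Y):
Marginal P(X) (row sums):
  P(X=0) = 3/64 + 5/64 = 1/8
  P(X=1) = 3/32 + 5/32 = 1/4
  P(X=2) = 15/64 + 25/64 = 5/8
Marginal P(Y) (column sums):
  P(Y=0) = 3/64 + 3/32 + 15/64 = 3/8
  P(Y=1) = 5/64 + 5/32 + 25/64 = 5/8

H(X) = -[(1/8)·log₂(1/8) + (1/4)·log₂(1/4) + (5/8)·log₂(5/8)]
  = 0.3750 + 0.5000 + 0.4238
  = 1.2988 bits
H(Y) = -[(3/8)·log₂(3/8) + (5/8)·log₂(5/8)]
  = 0.5306 + 0.4238
  = 0.9544 bits
H(X,Y) = -[(3/64)·log₂(3/64) + (5/64)·log₂(5/64) + (3/32)·log₂(3/32) + (5/32)·log₂(5/32) + (15/64)·log₂(15/64) + (25/64)·log₂(25/64)]
  = 0.2070 + 0.2873 + 0.3202 + 0.4184 + 0.4906 + 0.5297
  = 2.2532 bits

I(X;Y) = H(X) + H(Y) - H(X,Y)
  = 1.2988 + 0.9544 - 2.2532
  = 0.0000 bits

Distribution 2 (A, B):
Marginal P(A) (row sums):
  P(A=0) = 1/16 + 3/16 = 1/4
  P(A=1) = 1/4 + 1/16 = 5/16
  P(A=2) = 5/16 + 1/8 = 7/16
Marginal P(B) (column sums):
  P(B=0) = 1/16 + 1/4 + 5/16 = 5/8
  P(B=1) = 3/16 + 1/16 + 1/8 = 3/8

H(A) = -[(1/4)·log₂(1/4) + (5/16)·log₂(5/16) + (7/16)·log₂(7/16)]
  = 0.5000 + 0.5244 + 0.5218
  = 1.5462 bits
H(B) = -[(5/8)·log₂(5/8) + (3/8)·log₂(3/8)]
  = 0.4238 + 0.5306
  = 0.9544 bits
H(A,B) = -[(1/16)·log₂(1/16) + (3/16)·log₂(3/16) + (1/4)·log₂(1/4) + (1/16)·log₂(1/16) + (5/16)·log₂(5/16) + (1/8)·log₂(1/8)]
  = 0.2500 + 0.4528 + 0.5000 + 0.2500 + 0.5244 + 0.3750
  = 2.3522 bits

I(A;B) = H(A) + H(B) - H(A,B)
  = 1.5462 + 0.9544 - 2.3522
  = 0.1484 bits

I(A;B) = 0.1484 bits > I(X;Y) = 0.0000 bits, so (A, B) has the higher mutual information (stronger dependence).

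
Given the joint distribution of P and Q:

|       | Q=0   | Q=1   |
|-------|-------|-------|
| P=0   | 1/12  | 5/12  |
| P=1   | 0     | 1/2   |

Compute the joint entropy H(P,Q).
H(P,Q) = -Σ P(P,Q) log₂ P(P,Q), summed over the non-zero cells:
H(P,Q) = -[(1/12)·log₂(1/12) + (5/12)·log₂(5/12) + (1/2)·log₂(1/2)]
  = 0.2987 + 0.5263 + 0.5000
  = 1.3250 bits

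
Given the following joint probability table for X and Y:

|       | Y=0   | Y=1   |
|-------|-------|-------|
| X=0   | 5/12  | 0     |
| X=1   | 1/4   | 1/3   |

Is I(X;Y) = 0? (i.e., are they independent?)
Marginal P(X) (row sums):
  P(X=0) = 5/12 + 0 = 5/12
  P(X=1) = 1/4 + 1/3 = 7/12
Marginal P(Y) (column sums):
  P(Y=0) = 5/12 + 1/4 = 2/3
  P(Y=1) = 0 + 1/3 = 1/3

X and Y are independent iff P(X=i,Y=j) = P(X=i)·P(Y=j) for every cell.
  P(X=0)·P(Y=0) = 5/12 × 2/3 = 5/18, but P(X=0,Y=0) = 5/12 ✗

No, X and Y are not independent. Quantitatively, I(X;Y) > 0:

H(X) = -[(5/12)·log₂(5/12) + (7/12)·log₂(7/12)]
  = 0.5263 + 0.4536
  = 0.9799 bits
H(Y) = -[(2/3)·log₂(2/3) + (1/3)·log₂(1/3)]
  = 0.3900 + 0.5283
  = 0.9183 bits
H(X,Y) = -[(5/12)·log₂(5/12) + (1/4)·log₂(1/4) + (1/3)·log₂(1/3)]
  = 0.5263 + 0.5000 + 0.5283
  = 1.5546 bits
I(X;Y) = H(X) + H(Y) - H(X,Y) = 0.9799 + 0.9183 - 1.5546 = 0.3436 bits > 0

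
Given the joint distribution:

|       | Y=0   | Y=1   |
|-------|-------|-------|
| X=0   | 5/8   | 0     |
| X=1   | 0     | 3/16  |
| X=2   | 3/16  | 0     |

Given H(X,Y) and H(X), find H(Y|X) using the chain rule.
From the chain rule: H(X,Y) = H(X) + H(Y|X)
Therefore: H(Y|X) = H(X,Y) - H(X)

H(X,Y) = -[(5/8)·log₂(5/8) + (3/16)·log₂(3/16) + (3/16)·log₂(3/16)]
  = 0.4238 + 0.4528 + 0.4528
  = 1.3294 bits
Marginal P(X) (row sums):
  P(X=0) = 5/8 + 0 = 5/8
  P(X=1) = 0 + 3/16 = 3/16
  P(X=2) = 3/16 + 0 = 3/16
H(X) = -[(5/8)·log₂(5/8) + (3/16)·log₂(3/16) + (3/16)·log₂(3/16)]
  = 0.4238 + 0.4528 + 0.4528
  = 1.3294 bits

H(Y|X) = 1.3294 - 1.3294 = 0.0000 bits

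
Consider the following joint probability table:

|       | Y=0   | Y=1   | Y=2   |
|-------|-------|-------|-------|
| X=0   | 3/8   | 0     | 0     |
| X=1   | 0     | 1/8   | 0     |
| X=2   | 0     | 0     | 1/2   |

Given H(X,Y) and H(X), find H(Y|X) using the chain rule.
From the chain rule: H(X,Y) = H(X) + H(Y|X)
Therefore: H(Y|X) = H(X,Y) - H(X)

H(X,Y) = -[(3/8)·log₂(3/8) + (1/8)·log₂(1/8) + (1/2)·log₂(1/2)]
  = 0.5306 + 0.3750 + 0.5000
  = 1.4056 bits
Marginal P(X) (row sums):
  P(X=0) = 3/8 + 0 + 0 = 3/8
  P(X=1) = 0 + 1/8 + 0 = 1/8
  P(X=2) = 0 + 0 + 1/2 = 1/2
H(X) = -[(3/8)·log₂(3/8) + (1/8)·log₂(1/8) + (1/2)·log₂(1/2)]
  = 0.5306 + 0.3750 + 0.5000
  = 1.4056 bits

H(Y|X) = 1.4056 - 1.4056 = 0.0000 bits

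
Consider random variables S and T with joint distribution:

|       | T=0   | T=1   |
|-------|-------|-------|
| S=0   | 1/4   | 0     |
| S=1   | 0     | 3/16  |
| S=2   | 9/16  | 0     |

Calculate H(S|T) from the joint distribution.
Marginal P(T) (column sums):
  P(T=0) = 1/4 + 0 + 9/16 = 13/16
  P(T=1) = 0 + 3/16 + 0 = 3/16

H(S|T) = -Σ P(S,T)·log₂ P(S|T), where P(S|T) = P(S,T) / P(T)
  (cells with P(S,T) = 0 contribute 0)
  (S=0,T=0): P(S|T) = (1/4)/(13/16) = 4/13;  -(1/4)·log₂(4/13) = 0.4251
  (S=1,T=1): P(S|T) = (3/16)/(3/16) = 1;  -(3/16)·log₂(1) = 0.0000
  (S=2,T=0): P(S|T) = (9/16)/(13/16) = 9/13;  -(9/16)·log₂(9/13) = 0.2984
H(S|T) = 0.4251 + 0.0000 + 0.2984
  = 0.7235 bits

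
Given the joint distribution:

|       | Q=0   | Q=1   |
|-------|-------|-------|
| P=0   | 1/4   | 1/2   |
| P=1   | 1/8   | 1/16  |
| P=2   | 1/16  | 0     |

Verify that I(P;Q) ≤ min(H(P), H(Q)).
Marginal P(P) (row sums):
  P(P=0) = 1/4 + 1/2 = 3/4
  P(P=1) = 1/8 + 1/16 = 3/16
  P(P=2) = 1/16 + 0 = 1/16
Marginal P(Q) (column sums):
  P(Q=0) = 1/4 + 1/8 + 1/16 = 7/16
  P(Q=1) = 1/2 + 1/16 + 0 = 9/16

H(P) = -[(3/4)·log₂(3/4) + (3/16)·log₂(3/16) + (1/16)·log₂(1/16)]
  = 0.3113 + 0.4528 + 0.2500
  = 1.0141 bits
H(Q) = -[(7/16)·log₂(7/16) + (9/16)·log₂(9/16)]
  = 0.5218 + 0.4669
  = 0.9887 bits
H(P,Q) = -[(1/4)·log₂(1/4) + (1/2)·log₂(1/2) + (1/8)·log₂(1/8) + (1/16)·log₂(1/16) + (1/16)·log₂(1/16)]
  = 0.5000 + 0.5000 + 0.3750 + 0.2500 + 0.2500
  = 1.8750 bits

I(P;Q) = H(P) + H(Q) - H(P,Q)
  = 1.0141 + 0.9887 - 1.8750
  = 0.1278 bits

min(H(P), H(Q)) = min(1.0141, 0.9887) = 0.9887 bits
Since 0.1278 ≤ 0.9887, the bound is satisfied ✓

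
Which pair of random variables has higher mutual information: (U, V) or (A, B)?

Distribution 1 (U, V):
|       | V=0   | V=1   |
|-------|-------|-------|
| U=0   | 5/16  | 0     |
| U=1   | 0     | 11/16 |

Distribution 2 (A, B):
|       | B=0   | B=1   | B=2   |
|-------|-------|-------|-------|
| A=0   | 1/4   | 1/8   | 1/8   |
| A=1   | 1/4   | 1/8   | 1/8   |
Distribution 1 (U, V):
Marginal P(U) (row sums):
  P(U=0) = 5/16 + 0 = 5/16
  P(U=1) = 0 + 11/16 = 11/16
Marginal P(V) (column sums):
  P(V=0) = 5/16 + 0 = 5/16
  P(V=1) = 0 + 11/16 = 11/16

H(U) = -[(5/16)·log₂(5/16) + (11/16)·log₂(11/16)]
  = 0.5244 + 0.3716
  = 0.8960 bits
H(V) = -[(5/16)·log₂(5/16) + (11/16)·log₂(11/16)]
  = 0.5244 + 0.3716
  = 0.8960 bits
H(U,V) = -[(5/16)·log₂(5/16) + (11/16)·log₂(11/16)]
  = 0.5244 + 0.3716
  = 0.8960 bits

I(U;V) = H(U) + H(V) - H(U,V)
  = 0.8960 + 0.8960 - 0.8960
  = 0.8960 bits

Distribution 2 (A, B):
Marginal P(A) (row sums):
  P(A=0) = 1/4 + 1/8 + 1/8 = 1/2
  P(A=1) = 1/4 + 1/8 + 1/8 = 1/2
Marginal P(B) (column sums):
  P(B=0) = 1/4 + 1/4 = 1/2
  P(B=1) = 1/8 + 1/8 = 1/4
  P(B=2) = 1/8 + 1/8 = 1/4

H(A) = -[(1/2)·log₂(1/2) + (1/2)·log₂(1/2)]
  = 0.5000 + 0.5000
  = 1.0000 bits
H(B) = -[(1/2)·log₂(1/2) + (1/4)·log₂(1/4) + (1/4)·log₂(1/4)]
  = 0.5000 + 0.5000 + 0.5000
  = 1.5000 bits
H(A,B) = -[(1/4)·log₂(1/4) + (1/8)·log₂(1/8) + (1/8)·log₂(1/8) + (1/4)·log₂(1/4) + (1/8)·log₂(1/8) + (1/8)·log₂(1/8)]
  = 0.5000 + 0.3750 + 0.3750 + 0.5000 + 0.3750 + 0.3750
  = 2.5000 bits

I(A;B) = H(A) + H(B) - H(A,B)
  = 1.0000 + 1.5000 - 2.5000
  = 0.0000 bits

I(U;V) = 0.8960 bits > I(A;B) = 0.0000 bits, so (U, V) has the higher mutual information (stronger dependence).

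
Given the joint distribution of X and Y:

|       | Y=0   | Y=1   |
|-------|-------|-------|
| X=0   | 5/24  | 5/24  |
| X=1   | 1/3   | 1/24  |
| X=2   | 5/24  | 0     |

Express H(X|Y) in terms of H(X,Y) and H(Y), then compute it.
H(X|Y) = H(X,Y) - H(Y)

Marginal P(Y) (column sums):
  P(Y=0) = 5/24 + 1/3 + 5/24 = 3/4
  P(Y=1) = 5/24 + 1/24 + 0 = 1/4

H(X,Y) = -[(5/24)·log₂(5/24) + (5/24)·log₂(5/24) + (1/3)·log₂(1/3) + (1/24)·log₂(1/24) + (5/24)·log₂(5/24)]
  = 0.4715 + 0.4715 + 0.5283 + 0.1910 + 0.4715
  = 2.1338 bits
H(Y) = -[(3/4)·log₂(3/4) + (1/4)·log₂(1/4)]
  = 0.3113 + 0.5000
  = 0.8113 bits

H(X|Y) = 2.1338 - 0.8113 = 1.3225 bits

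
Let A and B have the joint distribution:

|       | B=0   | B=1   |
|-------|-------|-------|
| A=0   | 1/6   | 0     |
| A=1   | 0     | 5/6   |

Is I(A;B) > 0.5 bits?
Marginal P(A) (row sums):
  P(A=0) = 1/6 + 0 = 1/6
  P(A=1) = 0 + 5/6 = 5/6
Marginal P(B) (column sums):
  P(B=0) = 1/6 + 0 = 1/6
  P(B=1) = 0 + 5/6 = 5/6

H(A) = -[(1/6)·log₂(1/6) + (5/6)·log₂(5/6)]
  = 0.4308 + 0.2192
  = 0.6500 bits
H(B) = -[(1/6)·log₂(1/6) + (5/6)·log₂(5/6)]
  = 0.4308 + 0.2192
  = 0.6500 bits
H(A,B) = -[(1/6)·log₂(1/6) + (5/6)·log₂(5/6)]
  = 0.4308 + 0.2192
  = 0.6500 bits

I(A;B) = H(A) + H(B) - H(A,B)
  = 0.6500 + 0.6500 - 0.6500
  = 0.6500 bits

Yes. I(A;B) = 0.6500 bits, which is > 0.5 bits.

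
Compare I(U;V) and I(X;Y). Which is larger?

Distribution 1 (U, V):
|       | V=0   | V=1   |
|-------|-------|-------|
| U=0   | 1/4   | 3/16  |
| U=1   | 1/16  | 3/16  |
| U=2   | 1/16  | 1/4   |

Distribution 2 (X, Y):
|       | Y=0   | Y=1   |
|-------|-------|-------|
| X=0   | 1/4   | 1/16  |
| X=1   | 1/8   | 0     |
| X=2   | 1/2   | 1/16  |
Distribution 1 (U, V):
Marginal P(U) (row sums):
  P(U=0) = 1/4 + 3/16 = 7/16
  P(U=1) = 1/16 + 3/16 = 1/4
  P(U=2) = 1/16 + 1/4 = 5/16
Marginal P(V) (column sums):
  P(V=0) = 1/4 + 1/16 + 1/16 = 3/8
  P(V=1) = 3/16 + 3/16 + 1/4 = 5/8

H(U) = -[(7/16)·log₂(7/16) + (1/4)·log₂(1/4) + (5/16)·log₂(5/16)]
  = 0.5218 + 0.5000 + 0.5244
  = 1.5462 bits
H(V) = -[(3/8)·log₂(3/8) + (5/8)·log₂(5/8)]
  = 0.5306 + 0.4238
  = 0.9544 bits
H(U,V) = -[(1/4)·log₂(1/4) + (3/16)·log₂(3/16) + (1/16)·log₂(1/16) + (3/16)·log₂(3/16) + (1/16)·log₂(1/16) + (1/4)·log₂(1/4)]
  = 0.5000 + 0.4528 + 0.2500 + 0.4528 + 0.2500 + 0.5000
  = 2.4056 bits

I(U;V) = H(U) + H(V) - H(U,V)
  = 1.5462 + 0.9544 - 2.4056
  = 0.0950 bits

Distribution 2 (X, Y):
Marginal P(X) (row sums):
  P(X=0) = 1/4 + 1/16 = 5/16
  P(X=1) = 1/8 + 0 = 1/8
  P(X=2) = 1/2 + 1/16 = 9/16
Marginal P(Y) (column sums):
  P(Y=0) = 1/4 + 1/8 + 1/2 = 7/8
  P(Y=1) = 1/16 + 0 + 1/16 = 1/8

H(X) = -[(5/16)·log₂(5/16) + (1/8)·log₂(1/8) + (9/16)·log₂(9/16)]
  = 0.5244 + 0.3750 + 0.4669
  = 1.3663 bits
H(Y) = -[(7/8)·log₂(7/8) + (1/8)·log₂(1/8)]
  = 0.1686 + 0.3750
  = 0.5436 bits
H(X,Y) = -[(1/4)·log₂(1/4) + (1/16)·log₂(1/16) + (1/8)·log₂(1/8) + (1/2)·log₂(1/2) + (1/16)·log₂(1/16)]
  = 0.5000 + 0.2500 + 0.3750 + 0.5000 + 0.2500
  = 1.8750 bits

I(X;Y) = H(X) + H(Y) - H(X,Y)
  = 1.3663 + 0.5436 - 1.8750
  = 0.0349 bits

I(U;V) = 0.0950 bits > I(X;Y) = 0.0349 bits, so (U, V) has the higher mutual information (stronger dependence).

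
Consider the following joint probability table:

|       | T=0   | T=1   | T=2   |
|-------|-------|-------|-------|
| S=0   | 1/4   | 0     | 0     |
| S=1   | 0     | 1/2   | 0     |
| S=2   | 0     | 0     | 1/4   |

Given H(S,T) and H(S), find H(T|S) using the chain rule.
From the chain rule: H(S,T) = H(S) + H(T|S)
Therefore: H(T|S) = H(S,T) - H(S)

H(S,T) = -[(1/4)·log₂(1/4) + (1/2)·log₂(1/2) + (1/4)·log₂(1/4)]
  = 0.5000 + 0.5000 + 0.5000
  = 1.5000 bits
Marginal P(S) (row sums):
  P(S=0) = 1/4 + 0 + 0 = 1/4
  P(S=1) = 0 + 1/2 + 0 = 1/2
  P(S=2) = 0 + 0 + 1/4 = 1/4
H(S) = -[(1/4)·log₂(1/4) + (1/2)·log₂(1/2) + (1/4)·log₂(1/4)]
  = 0.5000 + 0.5000 + 0.5000
  = 1.5000 bits

H(T|S) = 1.5000 - 1.5000 = 0.0000 bits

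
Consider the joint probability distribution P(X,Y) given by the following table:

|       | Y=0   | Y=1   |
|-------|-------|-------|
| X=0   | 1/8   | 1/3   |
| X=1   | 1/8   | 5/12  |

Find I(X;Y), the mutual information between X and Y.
Marginal P(X) (row sums):
  P(X=0) = 1/8 + 1/3 = 11/24
  P(X=1) = 1/8 + 5/12 = 13/24
Marginal P(Y) (column sums):
  P(Y=0) = 1/8 + 1/8 = 1/4
  P(Y=1) = 1/3 + 5/12 = 3/4

H(X) = -[(11/24)·log₂(11/24) + (13/24)·log₂(13/24)]
  = 0.5159 + 0.4791
  = 0.9950 bits
H(Y) = -[(1/4)·log₂(1/4) + (3/4)·log₂(3/4)]
  = 0.5000 + 0.3113
  = 0.8113 bits
H(X,Y) = -[(1/8)·log₂(1/8) + (1/3)·log₂(1/3) + (1/8)·log₂(1/8) + (5/12)·log₂(5/12)]
  = 0.3750 + 0.5283 + 0.3750 + 0.5263
  = 1.8046 bits

I(X;Y) = H(X) + H(Y) - H(X,Y)
  = 0.9950 + 0.8113 - 1.8046
  = 0.0017 bits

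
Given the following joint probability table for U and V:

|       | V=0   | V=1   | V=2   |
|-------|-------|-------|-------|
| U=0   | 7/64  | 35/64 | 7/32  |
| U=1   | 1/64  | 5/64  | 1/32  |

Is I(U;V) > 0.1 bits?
Marginal P(U) (row sums):
  P(U=0) = 7/64 + 35/64 + 7/32 = 7/8
  P(U=1) = 1/64 + 5/64 + 1/32 = 1/8
Marginal P(V) (column sums):
  P(V=0) = 7/64 + 1/64 = 1/8
  P(V=1) = 35/64 + 5/64 = 5/8
  P(V=2) = 7/32 + 1/32 = 1/4

H(U) = -[(7/8)·log₂(7/8) + (1/8)·log₂(1/8)]
  = 0.1686 + 0.3750
  = 0.5436 bits
H(V) = -[(1/8)·log₂(1/8) + (5/8)·log₂(5/8) + (1/4)·log₂(1/4)]
  = 0.3750 + 0.4238 + 0.5000
  = 1.2988 bits
H(U,V) = -[(7/64)·log₂(7/64) + (35/64)·log₂(35/64) + (7/32)·log₂(7/32) + (1/64)·log₂(1/64) + (5/64)·log₂(5/64) + (1/32)·log₂(1/32)]
  = 0.3492 + 0.4762 + 0.4796 + 0.0938 + 0.2873 + 0.1563
  = 1.8424 bits

I(U;V) = H(U) + H(V) - H(U,V)
  = 0.5436 + 1.2988 - 1.8424
  = 0.0000 bits

No. I(U;V) = 0.0000 bits, which is ≤ 0.1 bits.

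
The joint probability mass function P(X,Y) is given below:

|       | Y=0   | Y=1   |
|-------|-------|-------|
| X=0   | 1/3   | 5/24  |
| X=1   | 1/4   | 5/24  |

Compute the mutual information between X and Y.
Marginal P(X) (row sums):
  P(X=0) = 1/3 + 5/24 = 13/24
  P(X=1) = 1/4 + 5/24 = 11/24
Marginal P(Y) (column sums):
  P(Y=0) = 1/3 + 1/4 = 7/12
  P(Y=1) = 5/24 + 5/24 = 5/12

H(X) = -[(13/24)·log₂(13/24) + (11/24)·log₂(11/24)]
  = 0.4791 + 0.5159
  = 0.9950 bits
H(Y) = -[(7/12)·log₂(7/12) + (5/12)·log₂(5/12)]
  = 0.4536 + 0.5263
  = 0.9799 bits
H(X,Y) = -[(1/3)·log₂(1/3) + (5/24)·log₂(5/24) + (1/4)·log₂(1/4) + (5/24)·log₂(5/24)]
  = 0.5283 + 0.4715 + 0.5000 + 0.4715
  = 1.9713 bits

I(X;Y) = H(X) + H(Y) - H(X,Y)
  = 0.9950 + 0.9799 - 1.9713
  = 0.0036 bits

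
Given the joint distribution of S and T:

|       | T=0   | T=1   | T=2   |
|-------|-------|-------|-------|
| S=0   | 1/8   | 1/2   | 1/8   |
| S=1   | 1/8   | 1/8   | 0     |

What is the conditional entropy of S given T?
Marginal P(T) (column sums):
  P(T=0) = 1/8 + 1/8 = 1/4
  P(T=1) = 1/2 + 1/8 = 5/8
  P(T=2) = 1/8 + 0 = 1/8

H(S|T) = -Σ P(S,T)·log₂ P(S|T), where P(S|T) = P(S,T) / P(T)
  (cells with P(S,T) = 0 contribute 0)
  (S=0,T=0): P(S|T) = (1/8)/(1/4) = 1/2;  -(1/8)·log₂(1/2) = 0.1250
  (S=0,T=1): P(S|T) = (1/2)/(5/8) = 4/5;  -(1/2)·log₂(4/5) = 0.1610
  (S=0,T=2): P(S|T) = (1/8)/(1/8) = 1;  -(1/8)·log₂(1) = 0.0000
  (S=1,T=0): P(S|T) = (1/8)/(1/4) = 1/2;  -(1/8)·log₂(1/2) = 0.1250
  (S=1,T=1): P(S|T) = (1/8)/(5/8) = 1/5;  -(1/8)·log₂(1/5) = 0.2902
H(S|T) = 0.1250 + 0.1610 + 0.0000 + 0.1250 + 0.2902
  = 0.7012 bits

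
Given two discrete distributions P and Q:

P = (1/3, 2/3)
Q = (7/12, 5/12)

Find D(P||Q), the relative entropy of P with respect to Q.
D(P||Q) = Σ P(i) log₂(P(i)/Q(i))
  i=0: (1/3) × log₂((1/3)/(7/12)) = (1/3) × log₂(4/7) = -0.2691
  i=1: (2/3) × log₂((2/3)/(5/12)) = (2/3) × log₂(8/5) = 0.4520
D(P||Q) = -0.2691 + 0.4520
  = 0.1829 bits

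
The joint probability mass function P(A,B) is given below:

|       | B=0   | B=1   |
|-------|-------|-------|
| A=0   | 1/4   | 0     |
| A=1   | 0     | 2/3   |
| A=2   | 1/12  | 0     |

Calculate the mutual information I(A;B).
Marginal P(A) (row sums):
  P(A=0) = 1/4 + 0 = 1/4
  P(A=1) = 0 + 2/3 = 2/3
  P(A=2) = 1/12 + 0 = 1/12
Marginal P(B) (column sums):
  P(B=0) = 1/4 + 0 + 1/12 = 1/3
  P(B=1) = 0 + 2/3 + 0 = 2/3

H(A) = -[(1/4)·log₂(1/4) + (2/3)·log₂(2/3) + (1/12)·log₂(1/12)]
  = 0.5000 + 0.3900 + 0.2987
  = 1.1887 bits
H(B) = -[(1/3)·log₂(1/3) + (2/3)·log₂(2/3)]
  = 0.5283 + 0.3900
  = 0.9183 bits
H(A,B) = -[(1/4)·log₂(1/4) + (2/3)·log₂(2/3) + (1/12)·log₂(1/12)]
  = 0.5000 + 0.3900 + 0.2987
  = 1.1887 bits

I(A;B) = H(A) + H(B) - H(A,B)
  = 1.1887 + 0.9183 - 1.1887
  = 0.9183 bits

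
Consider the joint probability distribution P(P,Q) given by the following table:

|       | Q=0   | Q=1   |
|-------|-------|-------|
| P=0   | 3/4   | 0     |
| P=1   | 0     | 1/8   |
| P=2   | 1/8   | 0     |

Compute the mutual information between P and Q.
Marginal P(P) (row sums):
  P(P=0) = 3/4 + 0 = 3/4
  P(P=1) = 0 + 1/8 = 1/8
  P(P=2) = 1/8 + 0 = 1/8
Marginal P(Q) (column sums):
  P(Q=0) = 3/4 + 0 + 1/8 = 7/8
  P(Q=1) = 0 + 1/8 + 0 = 1/8

H(P) = -[(3/4)·log₂(3/4) + (1/8)·log₂(1/8) + (1/8)·log₂(1/8)]
  = 0.3113 + 0.3750 + 0.3750
  = 1.0613 bits
H(Q) = -[(7/8)·log₂(7/8) + (1/8)·log₂(1/8)]
  = 0.1686 + 0.3750
  = 0.5436 bits
H(P,Q) = -[(3/4)·log₂(3/4) + (1/8)·log₂(1/8) + (1/8)·log₂(1/8)]
  = 0.3113 + 0.3750 + 0.3750
  = 1.0613 bits

I(P;Q) = H(P) + H(Q) - H(P,Q)
  = 1.0613 + 0.5436 - 1.0613
  = 0.5436 bits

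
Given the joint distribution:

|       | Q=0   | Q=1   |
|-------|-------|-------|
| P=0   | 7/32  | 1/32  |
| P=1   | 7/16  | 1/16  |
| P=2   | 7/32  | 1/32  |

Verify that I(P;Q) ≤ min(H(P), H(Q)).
Marginal P(P) (row sums):
  P(P=0) = 7/32 + 1/32 = 1/4
  P(P=1) = 7/16 + 1/16 = 1/2
  P(P=2) = 7/32 + 1/32 = 1/4
Marginal P(Q) (column sums):
  P(Q=0) = 7/32 + 7/16 + 7/32 = 7/8
  P(Q=1) = 1/32 + 1/16 + 1/32 = 1/8

H(P) = -[(1/4)·log₂(1/4) + (1/2)·log₂(1/2) + (1/4)·log₂(1/4)]
  = 0.5000 + 0.5000 + 0.5000
  = 1.5000 bits
H(Q) = -[(7/8)·log₂(7/8) + (1/8)·log₂(1/8)]
  = 0.1686 + 0.3750
  = 0.5436 bits
H(P,Q) = -[(7/32)·log₂(7/32) + (1/32)·log₂(1/32) + (7/16)·log₂(7/16) + (1/16)·log₂(1/16) + (7/32)·log₂(7/32) + (1/32)·log₂(1/32)]
  = 0.4796 + 0.1563 + 0.5218 + 0.2500 + 0.4796 + 0.1563
  = 2.0436 bits

I(P;Q) = H(P) + H(Q) - H(P,Q)
  = 1.5000 + 0.5436 - 2.0436
  = 0.0000 bits

min(H(P), H(Q)) = min(1.5000, 0.5436) = 0.5436 bits
Since 0.0000 ≤ 0.5436, the bound is satisfied ✓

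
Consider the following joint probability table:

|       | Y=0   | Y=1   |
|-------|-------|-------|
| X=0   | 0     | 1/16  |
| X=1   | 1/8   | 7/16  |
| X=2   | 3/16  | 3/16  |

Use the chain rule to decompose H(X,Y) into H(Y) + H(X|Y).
By the chain rule: H(X,Y) = H(Y) + H(X|Y)

Marginal P(Y) (column sums):
  P(Y=0) = 0 + 1/8 + 3/16 = 5/16
  P(Y=1) = 1/16 + 7/16 + 3/16 = 11/16
H(Y) = -[(5/16)·log₂(5/16) + (11/16)·log₂(11/16)]
  = 0.5244 + 0.3716
  = 0.8960 bits
H(X|Y) = -Σ P(X,Y)·log₂ P(X|Y), where P(X|Y) = P(X,Y) / P(Y)
  (cells with P(X,Y) = 0 contribute 0)
  (X=0,Y=1): P(X|Y) = (1/16)/(11/16) = 1/11;  -(1/16)·log₂(1/11) = 0.2162
  (X=1,Y=0): P(X|Y) = (1/8)/(5/16) = 2/5;  -(1/8)·log₂(2/5) = 0.1652
  (X=1,Y=1): P(X|Y) = (7/16)/(11/16) = 7/11;  -(7/16)·log₂(7/11) = 0.2853
  (X=2,Y=0): P(X|Y) = (3/16)/(5/16) = 3/5;  -(3/16)·log₂(3/5) = 0.1382
  (X=2,Y=1): P(X|Y) = (3/16)/(11/16) = 3/11;  -(3/16)·log₂(3/11) = 0.3515
H(X|Y) = 0.2162 + 0.1652 + 0.2853 + 0.1382 + 0.3515
  = 1.1564 bits

H(X,Y) = H(Y) + H(X|Y) = 0.8960 + 1.1564 = 2.0524 bits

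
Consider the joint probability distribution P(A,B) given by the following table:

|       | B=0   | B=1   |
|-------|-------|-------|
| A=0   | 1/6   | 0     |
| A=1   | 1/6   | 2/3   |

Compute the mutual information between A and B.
Marginal P(A) (row sums):
  P(A=0) = 1/6 + 0 = 1/6
  P(A=1) = 1/6 + 2/3 = 5/6
Marginal P(B) (column sums):
  P(B=0) = 1/6 + 1/6 = 1/3
  P(B=1) = 0 + 2/3 = 2/3

H(A) = -[(1/6)·log₂(1/6) + (5/6)·log₂(5/6)]
  = 0.4308 + 0.2192
  = 0.6500 bits
H(B) = -[(1/3)·log₂(1/3) + (2/3)·log₂(2/3)]
  = 0.5283 + 0.3900
  = 0.9183 bits
H(A,B) = -[(1/6)·log₂(1/6) + (1/6)·log₂(1/6) + (2/3)·log₂(2/3)]
  = 0.4308 + 0.4308 + 0.3900
  = 1.2516 bits

I(A;B) = H(A) + H(B) - H(A,B)
  = 0.6500 + 0.9183 - 1.2516
  = 0.3167 bits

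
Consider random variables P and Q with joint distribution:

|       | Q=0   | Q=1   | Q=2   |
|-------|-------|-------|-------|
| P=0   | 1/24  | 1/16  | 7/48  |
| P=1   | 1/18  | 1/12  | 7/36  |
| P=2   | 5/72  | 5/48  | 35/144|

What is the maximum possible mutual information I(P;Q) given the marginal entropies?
The upper bound on mutual information is I(P;Q) ≤ min(H(P), H(Q)).

Marginal P(P) (row sums):
  P(P=0) = 1/24 + 1/16 + 7/48 = 1/4
  P(P=1) = 1/18 + 1/12 + 7/36 = 1/3
  P(P=2) = 5/72 + 5/48 + 35/144 = 5/12
Marginal P(Q) (column sums):
  P(Q=0) = 1/24 + 1/18 + 5/72 = 1/6
  P(Q=1) = 1/16 + 1/12 + 5/48 = 1/4
  P(Q=2) = 7/48 + 7/36 + 35/144 = 7/12

H(P) = -[(1/4)·log₂(1/4) + (1/3)·log₂(1/3) + (5/12)·log₂(5/12)]
  = 0.5000 + 0.5283 + 0.5263
  = 1.5546 bits
H(Q) = -[(1/6)·log₂(1/6) + (1/4)·log₂(1/4) + (7/12)·log₂(7/12)]
  = 0.4308 + 0.5000 + 0.4536
  = 1.3844 bits

Maximum possible I(P;Q) = min(1.5546, 1.3844) = 1.3844 bits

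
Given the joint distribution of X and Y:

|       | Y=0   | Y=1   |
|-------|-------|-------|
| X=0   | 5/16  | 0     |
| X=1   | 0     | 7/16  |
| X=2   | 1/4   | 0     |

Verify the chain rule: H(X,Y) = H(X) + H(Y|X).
Left side:
H(X,Y) = -[(5/16)·log₂(5/16) + (7/16)·log₂(7/16) + (1/4)·log₂(1/4)]
  = 0.5244 + 0.5218 + 0.5000
  = 1.5462 bits

Right side:
Marginal P(X) (row sums):
  P(X=0) = 5/16 + 0 = 5/16
  P(X=1) = 0 + 7/16 = 7/16
  P(X=2) = 1/4 + 0 = 1/4
H(X) = -[(5/16)·log₂(5/16) + (7/16)·log₂(7/16) + (1/4)·log₂(1/4)]
  = 0.5244 + 0.5218 + 0.5000
  = 1.5462 bits
H(Y|X) = -Σ P(X,Y)·log₂ P(Y|X), where P(Y|X) = P(X,Y) / P(X)
  (cells with P(X,Y) = 0 contribute 0)
  (X=0,Y=0): P(Y|X) = (5/16)/(5/16) = 1;  -(5/16)·log₂(1) = 0.0000
  (X=1,Y=1): P(Y|X) = (7/16)/(7/16) = 1;  -(7/16)·log₂(1) = 0.0000
  (X=2,Y=0): P(Y|X) = (1/4)/(1/4) = 1;  -(1/4)·log₂(1) = 0.0000
H(Y|X) = 0.0000 + 0.0000 + 0.0000
  = 0.0000 bits
H(X) + H(Y|X) = 1.5462 + 0.0000 = 1.5462 bits

Both sides equal 1.5462 bits, so the chain rule holds ✓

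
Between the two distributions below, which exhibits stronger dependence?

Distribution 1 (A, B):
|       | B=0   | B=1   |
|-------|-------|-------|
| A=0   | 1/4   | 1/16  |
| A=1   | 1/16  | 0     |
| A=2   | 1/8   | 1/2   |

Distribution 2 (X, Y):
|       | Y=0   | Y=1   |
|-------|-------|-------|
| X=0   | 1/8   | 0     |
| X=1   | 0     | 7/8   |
Distribution 1 (A, B):
Marginal P(A) (row sums):
  P(A=0) = 1/4 + 1/16 = 5/16
  P(A=1) = 1/16 + 0 = 1/16
  P(A=2) = 1/8 + 1/2 = 5/8
Marginal P(B) (column sums):
  P(B=0) = 1/4 + 1/16 + 1/8 = 7/16
  P(B=1) = 1/16 + 0 + 1/2 = 9/16

H(A) = -[(5/16)·log₂(5/16) + (1/16)·log₂(1/16) + (5/8)·log₂(5/8)]
  = 0.5244 + 0.2500 + 0.4238
  = 1.1982 bits
H(B) = -[(7/16)·log₂(7/16) + (9/16)·log₂(9/16)]
  = 0.5218 + 0.4669
  = 0.9887 bits
H(A,B) = -[(1/4)·log₂(1/4) + (1/16)·log₂(1/16) + (1/16)·log₂(1/16) + (1/8)·log₂(1/8) + (1/2)·log₂(1/2)]
  = 0.5000 + 0.2500 + 0.2500 + 0.3750 + 0.5000
  = 1.8750 bits

I(A;B) = H(A) + H(B) - H(A,B)
  = 1.1982 + 0.9887 - 1.8750
  = 0.3119 bits

Distribution 2 (X, Y):
Marginal P(X) (row sums):
  P(X=0) = 1/8 + 0 = 1/8
  P(X=1) = 0 + 7/8 = 7/8
Marginal P(Y) (column sums):
  P(Y=0) = 1/8 + 0 = 1/8
  P(Y=1) = 0 + 7/8 = 7/8

H(X) = -[(1/8)·log₂(1/8) + (7/8)·log₂(7/8)]
  = 0.3750 + 0.1686
  = 0.5436 bits
H(Y) = -[(1/8)·log₂(1/8) + (7/8)·log₂(7/8)]
  = 0.3750 + 0.1686
  = 0.5436 bits
H(X,Y) = -[(1/8)·log₂(1/8) + (7/8)·log₂(7/8)]
  = 0.3750 + 0.1686
  = 0.5436 bits

I(X;Y) = H(X) + H(Y) - H(X,Y)
  = 0.5436 + 0.5436 - 0.5436
  = 0.5436 bits

I(X;Y) = 0.5436 bits > I(A;B) = 0.3119 bits, so (X, Y) has the higher mutual information (stronger dependence).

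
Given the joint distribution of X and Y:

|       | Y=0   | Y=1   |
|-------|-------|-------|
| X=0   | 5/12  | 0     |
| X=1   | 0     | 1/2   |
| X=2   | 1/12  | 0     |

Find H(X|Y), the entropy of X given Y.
Marginal P(Y) (column sums):
  P(Y=0) = 5/12 + 0 + 1/12 = 1/2
  P(Y=1) = 0 + 1/2 + 0 = 1/2

H(X|Y) = -Σ P(X,Y)·log₂ P(X|Y), where P(X|Y) = P(X,Y) / P(Y)
  (cells with P(X,Y) = 0 contribute 0)
  (X=0,Y=0): P(X|Y) = (5/12)/(1/2) = 5/6;  -(5/12)·log₂(5/6) = 0.1096
  (X=1,Y=1): P(X|Y) = (1/2)/(1/2) = 1;  -(1/2)·log₂(1) = 0.0000
  (X=2,Y=0): P(X|Y) = (1/12)/(1/2) = 1/6;  -(1/12)·log₂(1/6) = 0.2154
H(X|Y) = 0.1096 + 0.0000 + 0.2154
  = 0.3250 bits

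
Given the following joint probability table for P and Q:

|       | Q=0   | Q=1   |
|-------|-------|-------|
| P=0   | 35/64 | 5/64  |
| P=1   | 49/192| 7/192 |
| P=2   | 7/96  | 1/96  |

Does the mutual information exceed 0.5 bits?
Marginal P(P) (row sums):
  P(P=0) = 35/64 + 5/64 = 5/8
  P(P=1) = 49/192 + 7/192 = 7/24
  P(P=2) = 7/96 + 1/96 = 1/12
Marginal P(Q) (column sums):
  P(Q=0) = 35/64 + 49/192 + 7/96 = 7/8
  P(Q=1) = 5/64 + 7/192 + 1/96 = 1/8

H(P) = -[(5/8)·log₂(5/8) + (7/24)·log₂(7/24) + (1/12)·log₂(1/12)]
  = 0.4238 + 0.5185 + 0.2987
  = 1.2410 bits
H(Q) = -[(7/8)·log₂(7/8) + (1/8)·log₂(1/8)]
  = 0.1686 + 0.3750
  = 0.5436 bits
H(P,Q) = -[(35/64)·log₂(35/64) + (5/64)·log₂(5/64) + (49/192)·log₂(49/192) + (7/192)·log₂(7/192) + (7/96)·log₂(7/96) + (1/96)·log₂(1/96)]
  = 0.4762 + 0.2873 + 0.5028 + 0.1742 + 0.2755 + 0.0686
  = 1.7846 bits

I(P;Q) = H(P) + H(Q) - H(P,Q)
  = 1.2410 + 0.5436 - 1.7846
  = 0.0000 bits

No. I(P;Q) = 0.0000 bits, which is ≤ 0.5 bits.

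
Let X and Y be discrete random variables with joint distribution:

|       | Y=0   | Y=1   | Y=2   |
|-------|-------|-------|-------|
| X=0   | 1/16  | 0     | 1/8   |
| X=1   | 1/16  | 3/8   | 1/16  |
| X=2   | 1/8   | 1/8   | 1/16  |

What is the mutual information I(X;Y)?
Marginal P(X) (row sums):
  P(X=0) = 1/16 + 0 + 1/8 = 3/16
  P(X=1) = 1/16 + 3/8 + 1/16 = 1/2
  P(X=2) = 1/8 + 1/8 + 1/16 = 5/16
Marginal P(Y) (column sums):
  P(Y=0) = 1/16 + 1/16 + 1/8 = 1/4
  P(Y=1) = 0 + 3/8 + 1/8 = 1/2
  P(Y=2) = 1/8 + 1/16 + 1/16 = 1/4

H(X) = -[(3/16)·log₂(3/16) + (1/2)·log₂(1/2) + (5/16)·log₂(5/16)]
  = 0.4528 + 0.5000 + 0.5244
  = 1.4772 bits
H(Y) = -[(1/4)·log₂(1/4) + (1/2)·log₂(1/2) + (1/4)·log₂(1/4)]
  = 0.5000 + 0.5000 + 0.5000
  = 1.5000 bits
H(X,Y) = -[(1/16)·log₂(1/16) + (1/8)·log₂(1/8) + (1/16)·log₂(1/16) + (3/8)·log₂(3/8) + (1/16)·log₂(1/16) + (1/8)·log₂(1/8) + (1/8)·log₂(1/8) + (1/16)·log₂(1/16)]
  = 0.2500 + 0.3750 + 0.2500 + 0.5306 + 0.2500 + 0.3750 + 0.3750 + 0.2500
  = 2.6556 bits

I(X;Y) = H(X) + H(Y) - H(X,Y)
  = 1.4772 + 1.5000 - 2.6556
  = 0.3216 bits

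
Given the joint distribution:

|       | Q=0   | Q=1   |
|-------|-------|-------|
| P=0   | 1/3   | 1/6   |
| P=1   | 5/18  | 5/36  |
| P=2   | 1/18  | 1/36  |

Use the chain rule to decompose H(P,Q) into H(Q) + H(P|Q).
By the chain rule: H(P,Q) = H(Q) + H(P|Q)

Marginal P(Q) (column sums):
  P(Q=0) = 1/3 + 5/18 + 1/18 = 2/3
  P(Q=1) = 1/6 + 5/36 + 1/36 = 1/3
H(Q) = -[(2/3)·log₂(2/3) + (1/3)·log₂(1/3)]
  = 0.3900 + 0.5283
  = 0.9183 bits
H(P|Q) = -Σ P(P,Q)·log₂ P(P|Q), where P(P|Q) = P(P,Q) / P(Q)
  (P=0,Q=0): P(P|Q) = (1/3)/(2/3) = 1/2;  -(1/3)·log₂(1/2) = 0.3333
  (P=0,Q=1): P(P|Q) = (1/6)/(1/3) = 1/2;  -(1/6)·log₂(1/2) = 0.1667
  (P=1,Q=0): P(P|Q) = (5/18)/(2/3) = 5/12;  -(5/18)·log₂(5/12) = 0.3508
  (P=1,Q=1): P(P|Q) = (5/36)/(1/3) = 5/12;  -(5/36)·log₂(5/12) = 0.1754
  (P=2,Q=0): P(P|Q) = (1/18)/(2/3) = 1/12;  -(1/18)·log₂(1/12) = 0.1992
  (P=2,Q=1): P(P|Q) = (1/36)/(1/3) = 1/12;  -(1/36)·log₂(1/12) = 0.0996
H(P|Q) = 0.3333 + 0.1667 + 0.3508 + 0.1754 + 0.1992 + 0.0996
  = 1.3250 bits

H(P,Q) = H(Q) + H(P|Q) = 0.9183 + 1.3250 = 2.2433 bits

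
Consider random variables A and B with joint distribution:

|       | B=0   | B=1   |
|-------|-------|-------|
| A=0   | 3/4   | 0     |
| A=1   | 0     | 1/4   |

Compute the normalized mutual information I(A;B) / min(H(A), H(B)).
Marginal P(A) (row sums):
  P(A=0) = 3/4 + 0 = 3/4
  P(A=1) = 0 + 1/4 = 1/4
Marginal P(B) (column sums):
  P(B=0) = 3/4 + 0 = 3/4
  P(B=1) = 0 + 1/4 = 1/4

H(A) = -[(3/4)·log₂(3/4) + (1/4)·log₂(1/4)]
  = 0.3113 + 0.5000
  = 0.8113 bits
H(B) = -[(3/4)·log₂(3/4) + (1/4)·log₂(1/4)]
  = 0.3113 + 0.5000
  = 0.8113 bits
H(A,B) = -[(3/4)·log₂(3/4) + (1/4)·log₂(1/4)]
  = 0.3113 + 0.5000
  = 0.8113 bits

I(A;B) = H(A) + H(B) - H(A,B)
  = 0.8113 + 0.8113 - 0.8113
  = 0.8113 bits

min(H(A), H(B)) = min(0.8113, 0.8113) = 0.8113 bits
Normalized MI = 0.8113 / 0.8113 = 1.0000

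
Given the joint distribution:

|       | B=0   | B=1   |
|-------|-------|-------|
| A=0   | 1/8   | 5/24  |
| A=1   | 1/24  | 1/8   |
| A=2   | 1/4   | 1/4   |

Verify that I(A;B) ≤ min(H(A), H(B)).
Marginal P(A) (row sums):
  P(A=0) = 1/8 + 5/24 = 1/3
  P(A=1) = 1/24 + 1/8 = 1/6
  P(A=2) = 1/4 + 1/4 = 1/2
Marginal P(B) (column sums):
  P(B=0) = 1/8 + 1/24 + 1/4 = 5/12
  P(B=1) = 5/24 + 1/8 + 1/4 = 7/12

H(A) = -[(1/3)·log₂(1/3) + (1/6)·log₂(1/6) + (1/2)·log₂(1/2)]
  = 0.5283 + 0.4308 + 0.5000
  = 1.4591 bits
H(B) = -[(5/12)·log₂(5/12) + (7/12)·log₂(7/12)]
  = 0.5263 + 0.4536
  = 0.9799 bits
H(A,B) = -[(1/8)·log₂(1/8) + (5/24)·log₂(5/24) + (1/24)·log₂(1/24) + (1/8)·log₂(1/8) + (1/4)·log₂(1/4) + (1/4)·log₂(1/4)]
  = 0.3750 + 0.4715 + 0.1910 + 0.3750 + 0.5000 + 0.5000
  = 2.4125 bits

I(A;B) = H(A) + H(B) - H(A,B)
  = 1.4591 + 0.9799 - 2.4125
  = 0.0265 bits

min(H(A), H(B)) = min(1.4591, 0.9799) = 0.9799 bits
Since 0.0265 ≤ 0.9799, the bound is satisfied ✓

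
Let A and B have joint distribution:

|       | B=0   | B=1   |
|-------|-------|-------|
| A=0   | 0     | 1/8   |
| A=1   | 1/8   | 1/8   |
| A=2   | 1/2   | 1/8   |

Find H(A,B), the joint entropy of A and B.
H(A,B) = -Σ P(A,B) log₂ P(A,B), summed over the non-zero cells:
H(A,B) = -[(1/8)·log₂(1/8) + (1/8)·log₂(1/8) + (1/8)·log₂(1/8) + (1/2)·log₂(1/2) + (1/8)·log₂(1/8)]
  = 0.3750 + 0.3750 + 0.3750 + 0.5000 + 0.3750
  = 2.0000 bits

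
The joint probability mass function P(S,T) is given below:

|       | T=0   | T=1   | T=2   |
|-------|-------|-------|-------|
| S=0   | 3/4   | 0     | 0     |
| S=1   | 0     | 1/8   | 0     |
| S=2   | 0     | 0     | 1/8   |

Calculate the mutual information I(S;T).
Marginal P(S) (row sums):
  P(S=0) = 3/4 + 0 + 0 = 3/4
  P(S=1) = 0 + 1/8 + 0 = 1/8
  P(S=2) = 0 + 0 + 1/8 = 1/8
Marginal P(T) (column sums):
  P(T=0) = 3/4 + 0 + 0 = 3/4
  P(T=1) = 0 + 1/8 + 0 = 1/8
  P(T=2) = 0 + 0 + 1/8 = 1/8

H(S) = -[(3/4)·log₂(3/4) + (1/8)·log₂(1/8) + (1/8)·log₂(1/8)]
  = 0.3113 + 0.3750 + 0.3750
  = 1.0613 bits
H(T) = -[(3/4)·log₂(3/4) + (1/8)·log₂(1/8) + (1/8)·log₂(1/8)]
  = 0.3113 + 0.3750 + 0.3750
  = 1.0613 bits
H(S,T) = -[(3/4)·log₂(3/4) + (1/8)·log₂(1/8) + (1/8)·log₂(1/8)]
  = 0.3113 + 0.3750 + 0.3750
  = 1.0613 bits

I(S;T) = H(S) + H(T) - H(S,T)
  = 1.0613 + 1.0613 - 1.0613
  = 1.0613 bits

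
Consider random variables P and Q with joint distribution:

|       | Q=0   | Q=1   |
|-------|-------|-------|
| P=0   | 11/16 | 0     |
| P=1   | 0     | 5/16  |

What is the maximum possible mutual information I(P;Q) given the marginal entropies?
The upper bound on mutual information is I(P;Q) ≤ min(H(P), H(Q)).

Marginal P(P) (row sums):
  P(P=0) = 11/16 + 0 = 11/16
  P(P=1) = 0 + 5/16 = 5/16
Marginal P(Q) (column sums):
  P(Q=0) = 11/16 + 0 = 11/16
  P(Q=1) = 0 + 5/16 = 5/16

H(P) = -[(11/16)·log₂(11/16) + (5/16)·log₂(5/16)]
  = 0.3716 + 0.5244
  = 0.8960 bits
H(Q) = -[(11/16)·log₂(11/16) + (5/16)·log₂(5/16)]
  = 0.3716 + 0.5244
  = 0.8960 bits

Maximum possible I(P;Q) = min(0.8960, 0.8960) = 0.8960 bits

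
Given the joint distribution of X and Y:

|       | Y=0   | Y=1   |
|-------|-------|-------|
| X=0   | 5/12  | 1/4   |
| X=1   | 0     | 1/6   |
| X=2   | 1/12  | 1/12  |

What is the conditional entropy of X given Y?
Marginal P(Y) (column sums):
  P(Y=0) = 5/12 + 0 + 1/12 = 1/2
  P(Y=1) = 1/4 + 1/6 + 1/12 = 1/2

H(X|Y) = -Σ P(X,Y)·log₂ P(X|Y), where P(X|Y) = P(X,Y) / P(Y)
  (cells with P(X,Y) = 0 contribute 0)
  (X=0,Y=0): P(X|Y) = (5/12)/(1/2) = 5/6;  -(5/12)·log₂(5/6) = 0.1096
  (X=0,Y=1): P(X|Y) = (1/4)/(1/2) = 1/2;  -(1/4)·log₂(1/2) = 0.2500
  (X=1,Y=1): P(X|Y) = (1/6)/(1/2) = 1/3;  -(1/6)·log₂(1/3) = 0.2642
  (X=2,Y=0): P(X|Y) = (1/12)/(1/2) = 1/6;  -(1/12)·log₂(1/6) = 0.2154
  (X=2,Y=1): P(X|Y) = (1/12)/(1/2) = 1/6;  -(1/12)·log₂(1/6) = 0.2154
H(X|Y) = 0.1096 + 0.2500 + 0.2642 + 0.2154 + 0.2154
  = 1.0546 bits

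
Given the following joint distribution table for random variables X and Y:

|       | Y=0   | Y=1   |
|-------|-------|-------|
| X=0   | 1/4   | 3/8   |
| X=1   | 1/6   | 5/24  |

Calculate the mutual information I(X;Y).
Marginal P(X) (row sums):
  P(X=0) = 1/4 + 3/8 = 5/8
  P(X=1) = 1/6 + 5/24 = 3/8
Marginal P(Y) (column sums):
  P(Y=0) = 1/4 + 1/6 = 5/12
  P(Y=1) = 3/8 + 5/24 = 7/12

H(X) = -[(5/8)·log₂(5/8) + (3/8)·log₂(3/8)]
  = 0.4238 + 0.5306
  = 0.9544 bits
H(Y) = -[(5/12)·log₂(5/12) + (7/12)·log₂(7/12)]
  = 0.5263 + 0.4536
  = 0.9799 bits
H(X,Y) = -[(1/4)·log₂(1/4) + (3/8)·log₂(3/8) + (1/6)·log₂(1/6) + (5/24)·log₂(5/24)]
  = 0.5000 + 0.5306 + 0.4308 + 0.4715
  = 1.9329 bits

I(X;Y) = H(X) + H(Y) - H(X,Y)
  = 0.9544 + 0.9799 - 1.9329
  = 0.0014 bits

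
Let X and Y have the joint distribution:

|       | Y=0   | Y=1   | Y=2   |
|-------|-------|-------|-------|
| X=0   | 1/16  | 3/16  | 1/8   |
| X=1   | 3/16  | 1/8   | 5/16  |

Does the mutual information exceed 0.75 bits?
Marginal P(X) (row sums):
  P(X=0) = 1/16 + 3/16 + 1/8 = 3/8
  P(X=1) = 3/16 + 1/8 + 5/16 = 5/8
Marginal P(Y) (column sums):
  P(Y=0) = 1/16 + 3/16 = 1/4
  P(Y=1) = 3/16 + 1/8 = 5/16
  P(Y=2) = 1/8 + 5/16 = 7/16

H(X) = -[(3/8)·log₂(3/8) + (5/8)·log₂(5/8)]
  = 0.5306 + 0.4238
  = 0.9544 bits
H(Y) = -[(1/4)·log₂(1/4) + (5/16)·log₂(5/16) + (7/16)·log₂(7/16)]
  = 0.5000 + 0.5244 + 0.5218
  = 1.5462 bits
H(X,Y) = -[(1/16)·log₂(1/16) + (3/16)·log₂(3/16) + (1/8)·log₂(1/8) + (3/16)·log₂(3/16) + (1/8)·log₂(1/8) + (5/16)·log₂(5/16)]
  = 0.2500 + 0.4528 + 0.3750 + 0.4528 + 0.3750 + 0.5244
  = 2.4300 bits

I(X;Y) = H(X) + H(Y) - H(X,Y)
  = 0.9544 + 1.5462 - 2.4300
  = 0.0706 bits

No. I(X;Y) = 0.0706 bits, which is ≤ 0.75 bits.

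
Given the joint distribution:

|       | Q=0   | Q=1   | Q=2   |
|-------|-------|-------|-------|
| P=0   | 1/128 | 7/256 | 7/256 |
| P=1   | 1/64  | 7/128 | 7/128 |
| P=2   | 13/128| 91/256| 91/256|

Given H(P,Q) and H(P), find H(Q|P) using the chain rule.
From the chain rule: H(P,Q) = H(P) + H(Q|P)
Therefore: H(Q|P) = H(P,Q) - H(P)

H(P,Q) = -[(1/128)·log₂(1/128) + (7/256)·log₂(7/256) + (7/256)·log₂(7/256) + (1/64)·log₂(1/64) + (7/128)·log₂(7/128) + (7/128)·log₂(7/128) + (13/128)·log₂(13/128) + (91/256)·log₂(91/256) + (91/256)·log₂(91/256)]
  = 0.0547 + 0.1420 + 0.1420 + 0.0938 + 0.2293 + 0.2293 + 0.3351 + 0.5304 + 0.5304
  = 2.2870 bits
Marginal P(P) (row sums):
  P(P=0) = 1/128 + 7/256 + 7/256 = 1/16
  P(P=1) = 1/64 + 7/128 + 7/128 = 1/8
  P(P=2) = 13/128 + 91/256 + 91/256 = 13/16
H(P) = -[(1/16)·log₂(1/16) + (1/8)·log₂(1/8) + (13/16)·log₂(13/16)]
  = 0.2500 + 0.3750 + 0.2434
  = 0.8684 bits

H(Q|P) = 2.2870 - 0.8684 = 1.4186 bits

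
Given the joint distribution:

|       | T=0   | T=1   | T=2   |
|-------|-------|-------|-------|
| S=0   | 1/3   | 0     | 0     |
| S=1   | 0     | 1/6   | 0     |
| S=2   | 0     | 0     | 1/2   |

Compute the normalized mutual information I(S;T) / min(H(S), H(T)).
Marginal P(S) (row sums):
  P(S=0) = 1/3 + 0 + 0 = 1/3
  P(S=1) = 0 + 1/6 + 0 = 1/6
  P(S=2) = 0 + 0 + 1/2 = 1/2
Marginal P(T) (column sums):
  P(T=0) = 1/3 + 0 + 0 = 1/3
  P(T=1) = 0 + 1/6 + 0 = 1/6
  P(T=2) = 0 + 0 + 1/2 = 1/2

H(S) = -[(1/3)·log₂(1/3) + (1/6)·log₂(1/6) + (1/2)·log₂(1/2)]
  = 0.5283 + 0.4308 + 0.5000
  = 1.4591 bits
H(T) = -[(1/3)·log₂(1/3) + (1/6)·log₂(1/6) + (1/2)·log₂(1/2)]
  = 0.5283 + 0.4308 + 0.5000
  = 1.4591 bits
H(S,T) = -[(1/3)·log₂(1/3) + (1/6)·log₂(1/6) + (1/2)·log₂(1/2)]
  = 0.5283 + 0.4308 + 0.5000
  = 1.4591 bits

I(S;T) = H(S) + H(T) - H(S,T)
  = 1.4591 + 1.4591 - 1.4591
  = 1.4591 bits

min(H(S), H(T)) = min(1.4591, 1.4591) = 1.4591 bits
Normalized MI = 1.4591 / 1.4591 = 1.0000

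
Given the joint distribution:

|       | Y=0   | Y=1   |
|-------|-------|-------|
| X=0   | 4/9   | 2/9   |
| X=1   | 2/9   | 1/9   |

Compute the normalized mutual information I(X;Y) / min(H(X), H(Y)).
Marginal P(X) (row sums):
  P(X=0) = 4/9 + 2/9 = 2/3
  P(X=1) = 2/9 + 1/9 = 1/3
Marginal P(Y) (column sums):
  P(Y=0) = 4/9 + 2/9 = 2/3
  P(Y=1) = 2/9 + 1/9 = 1/3

H(X) = -[(2/3)·log₂(2/3) + (1/3)·log₂(1/3)]
  = 0.3900 + 0.5283
  = 0.9183 bits
H(Y) = -[(2/3)·log₂(2/3) + (1/3)·log₂(1/3)]
  = 0.3900 + 0.5283
  = 0.9183 bits
H(X,Y) = -[(4/9)·log₂(4/9) + (2/9)·log₂(2/9) + (2/9)·log₂(2/9) + (1/9)·log₂(1/9)]
  = 0.5200 + 0.4822 + 0.4822 + 0.3522
  = 1.8366 bits

I(X;Y) = H(X) + H(Y) - H(X,Y)
  = 0.9183 + 0.9183 - 1.8366
  = 0.0000 bits

min(H(X), H(Y)) = min(0.9183, 0.9183) = 0.9183 bits
Normalized MI = 0.0000 / 0.9183 = 0.0000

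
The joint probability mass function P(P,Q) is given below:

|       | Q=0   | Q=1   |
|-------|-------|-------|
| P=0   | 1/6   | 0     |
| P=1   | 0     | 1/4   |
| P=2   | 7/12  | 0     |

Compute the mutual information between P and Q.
Marginal P(P) (row sums):
  P(P=0) = 1/6 + 0 = 1/6
  P(P=1) = 0 + 1/4 = 1/4
  P(P=2) = 7/12 + 0 = 7/12
Marginal P(Q) (column sums):
  P(Q=0) = 1/6 + 0 + 7/12 = 3/4
  P(Q=1) = 0 + 1/4 + 0 = 1/4

H(P) = -[(1/6)·log₂(1/6) + (1/4)·log₂(1/4) + (7/12)·log₂(7/12)]
  = 0.4308 + 0.5000 + 0.4536
  = 1.3844 bits
H(Q) = -[(3/4)·log₂(3/4) + (1/4)·log₂(1/4)]
  = 0.3113 + 0.5000
  = 0.8113 bits
H(P,Q) = -[(1/6)·log₂(1/6) + (1/4)·log₂(1/4) + (7/12)·log₂(7/12)]
  = 0.4308 + 0.5000 + 0.4536
  = 1.3844 bits

I(P;Q) = H(P) + H(Q) - H(P,Q)
  = 1.3844 + 0.8113 - 1.3844
  = 0.8113 bits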